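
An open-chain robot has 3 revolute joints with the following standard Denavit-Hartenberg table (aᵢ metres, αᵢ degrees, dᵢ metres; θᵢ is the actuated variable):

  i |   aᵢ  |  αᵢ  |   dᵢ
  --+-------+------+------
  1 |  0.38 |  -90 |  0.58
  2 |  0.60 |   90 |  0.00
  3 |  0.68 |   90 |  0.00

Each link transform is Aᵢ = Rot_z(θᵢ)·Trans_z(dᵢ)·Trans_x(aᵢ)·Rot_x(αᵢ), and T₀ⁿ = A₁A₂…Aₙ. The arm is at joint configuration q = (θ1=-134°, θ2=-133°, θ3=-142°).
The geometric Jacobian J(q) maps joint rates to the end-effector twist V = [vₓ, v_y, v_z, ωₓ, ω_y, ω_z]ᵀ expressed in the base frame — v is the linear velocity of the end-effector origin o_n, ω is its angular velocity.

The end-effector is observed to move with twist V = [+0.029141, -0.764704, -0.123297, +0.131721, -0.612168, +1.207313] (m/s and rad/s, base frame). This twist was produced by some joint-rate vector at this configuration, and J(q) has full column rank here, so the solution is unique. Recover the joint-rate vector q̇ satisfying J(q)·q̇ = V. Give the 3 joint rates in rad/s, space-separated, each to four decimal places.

0.8820 0.5200 -0.4770

o_n = [-0.5347, 0.0489, 0.6269]
J₁: ẑ×o_n = [-0.0489, -0.5347, 0.0000], ω = ẑ
J2: z=[0.7193, -0.6947, 0.0000] o=[-0.2640, -0.2733, 0.5800] → [-0.0326, -0.0338, 0.0438, 0.7193, -0.6947, 0.0000]
J3: z=[0.5080, 0.5261, -0.6820] o=[0.0203, 0.0210, 1.0188] → [-0.1871, 0.5776, 0.3062, 0.5080, 0.5261, -0.6820]
q̇ = J⁺·V = [0.8820, 0.5200, -0.4770]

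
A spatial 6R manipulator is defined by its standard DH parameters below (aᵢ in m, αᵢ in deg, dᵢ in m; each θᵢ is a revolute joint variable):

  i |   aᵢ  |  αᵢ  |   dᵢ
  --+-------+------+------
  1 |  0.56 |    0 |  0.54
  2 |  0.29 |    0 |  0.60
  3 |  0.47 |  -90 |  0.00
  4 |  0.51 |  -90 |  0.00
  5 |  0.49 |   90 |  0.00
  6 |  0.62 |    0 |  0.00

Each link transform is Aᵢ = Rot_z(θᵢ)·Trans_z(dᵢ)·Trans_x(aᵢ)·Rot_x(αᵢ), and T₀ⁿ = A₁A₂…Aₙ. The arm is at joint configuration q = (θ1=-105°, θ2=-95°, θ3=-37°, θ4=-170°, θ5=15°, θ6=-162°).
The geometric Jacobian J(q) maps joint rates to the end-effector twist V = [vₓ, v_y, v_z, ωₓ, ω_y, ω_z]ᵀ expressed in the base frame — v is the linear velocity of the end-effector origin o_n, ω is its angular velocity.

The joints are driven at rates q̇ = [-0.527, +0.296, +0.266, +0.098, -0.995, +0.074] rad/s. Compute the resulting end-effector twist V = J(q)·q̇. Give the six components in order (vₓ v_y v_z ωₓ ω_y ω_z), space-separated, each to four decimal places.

o_n = [-0.4550, -0.4312, 1.0232]
J₁: ẑ×o_n = [0.4312, -0.4550, 0.0000], ω = ẑ
J2: z=[0.0000, 0.0000, 1.0000] o=[-0.1449, -0.5409, 0.5400] → [-0.1097, -0.3101, 0.0000, 0.0000, 0.0000, 1.0000]
J3: z=[0.0000, 0.0000, 1.0000] o=[-0.4174, -0.4417, 1.1400] → [-0.0105, -0.0376, 0.0000, 0.0000, 0.0000, 1.0000]
J4: z=[-0.8387, -0.5446, 0.0000] o=[-0.6734, -0.0476, 1.1400] → [0.0636, -0.0980, 0.4407, -0.8387, -0.5446, 0.0000]
J5: z=[-0.0946, 0.1456, 0.9848] o=[-0.3999, -0.4688, 1.2286] → [-0.0669, -0.0737, 0.0045, -0.0946, 0.1456, 0.9848]
J6: z=[-0.6713, -0.7398, 0.0449] o=[-0.0397, -0.7906, 1.3107] → [0.1966, -0.2117, -0.5486, -0.6713, -0.7398, 0.0449]
V = J·q̇ = [-0.1752, 0.1861, -0.0019, -0.0378, -0.2530, -0.9416]

-0.1752 0.1861 -0.0019 -0.0378 -0.2530 -0.9416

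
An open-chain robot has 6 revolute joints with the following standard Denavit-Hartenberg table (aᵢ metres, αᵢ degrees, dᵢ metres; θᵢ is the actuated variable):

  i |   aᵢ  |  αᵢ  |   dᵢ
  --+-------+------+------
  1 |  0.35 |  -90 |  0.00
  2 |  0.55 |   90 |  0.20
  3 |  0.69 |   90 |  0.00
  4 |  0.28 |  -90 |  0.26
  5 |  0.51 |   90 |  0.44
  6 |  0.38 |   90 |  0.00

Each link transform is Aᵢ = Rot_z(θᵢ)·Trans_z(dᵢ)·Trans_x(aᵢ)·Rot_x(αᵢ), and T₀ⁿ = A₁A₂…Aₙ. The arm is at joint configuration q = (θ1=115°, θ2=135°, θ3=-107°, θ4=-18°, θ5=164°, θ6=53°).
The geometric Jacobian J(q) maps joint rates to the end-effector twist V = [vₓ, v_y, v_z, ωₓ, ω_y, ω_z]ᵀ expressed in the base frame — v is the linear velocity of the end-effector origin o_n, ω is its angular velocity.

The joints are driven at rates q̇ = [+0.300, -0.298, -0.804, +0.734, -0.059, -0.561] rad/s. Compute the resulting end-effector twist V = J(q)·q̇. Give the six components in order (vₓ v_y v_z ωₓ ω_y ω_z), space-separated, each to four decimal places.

o_n = [-0.0489, 0.7482, -0.8392]
J₁: ẑ×o_n = [-0.7482, -0.0489, 0.0000], ω = ẑ
J2: z=[-0.9063, -0.4226, 0.0000] o=[-0.1479, 0.3172, 0.0000] → [0.3546, -0.7605, -0.3488, -0.9063, -0.4226, 0.0000]
J3: z=[-0.2988, 0.6409, -0.7071] o=[-0.1648, -0.1198, -0.3889] → [0.3252, -0.2165, -0.3337, -0.2988, 0.6409, -0.7071]
J4: z=[-0.5508, 0.4893, 0.6762] o=[0.3729, 0.2884, -0.2463] → [-0.6011, -0.6118, -0.0469, -0.5508, 0.4893, 0.6762]
J5: z=[-0.0434, 0.7923, -0.6086] o=[0.4631, 0.5176, 0.0458] → [-0.5608, 0.2732, 0.3956, -0.0434, 0.7923, -0.6086]
J6: z=[0.7592, -0.3699, -0.5356] o=[0.1128, 0.6188, -0.5206] → [0.1872, 0.3285, 0.0385, 0.7592, -0.3699, -0.5356]
V = J·q̇ = [-1.1047, -0.2633, 0.2929, -0.3172, 0.1306, 1.7012]

-1.1047 -0.2633 0.2929 -0.3172 0.1306 1.7012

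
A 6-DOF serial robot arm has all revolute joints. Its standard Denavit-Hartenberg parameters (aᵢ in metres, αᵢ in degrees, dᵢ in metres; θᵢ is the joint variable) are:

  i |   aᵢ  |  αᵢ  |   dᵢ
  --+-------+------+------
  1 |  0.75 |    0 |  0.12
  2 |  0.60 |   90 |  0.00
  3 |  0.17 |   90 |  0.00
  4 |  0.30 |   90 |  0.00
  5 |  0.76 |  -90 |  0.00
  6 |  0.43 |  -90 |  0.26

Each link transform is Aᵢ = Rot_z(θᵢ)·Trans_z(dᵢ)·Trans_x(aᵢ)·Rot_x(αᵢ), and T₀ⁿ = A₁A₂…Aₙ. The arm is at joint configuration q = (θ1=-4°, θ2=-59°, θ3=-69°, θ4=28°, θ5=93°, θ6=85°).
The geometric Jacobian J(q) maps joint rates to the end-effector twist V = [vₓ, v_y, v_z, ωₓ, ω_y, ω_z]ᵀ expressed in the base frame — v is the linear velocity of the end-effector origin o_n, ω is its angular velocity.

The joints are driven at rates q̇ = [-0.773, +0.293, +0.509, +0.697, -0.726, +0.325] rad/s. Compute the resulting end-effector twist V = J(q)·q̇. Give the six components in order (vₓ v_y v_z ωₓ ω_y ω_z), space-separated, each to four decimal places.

-0.1236 -0.5730 -0.6299 -1.2792 0.3130 -0.1380

o_n = [0.3471, -0.0969, -0.1303]
J₁: ẑ×o_n = [0.0969, 0.3471, -0.0000], ω = ẑ
J2: z=[0.0000, 0.0000, 1.0000] o=[0.7482, -0.0523, 0.1200] → [0.0446, -0.4011, 0.0000, 0.0000, 0.0000, 1.0000]
J3: z=[-0.8910, -0.4540, 0.0000] o=[1.0206, -0.5869, 0.1200] → [0.1137, -0.2231, -0.7424, -0.8910, -0.4540, 0.0000]
J4: z=[-0.4238, 0.8318, -0.3584] o=[1.0482, -0.6412, -0.0387] → [0.1188, 0.2124, 0.3525, -0.4238, 0.8318, -0.3584]
J5: z=[0.8631, 0.2509, -0.4383] o=[0.9658, -0.7897, -0.2860] → [0.3427, 0.1368, 0.7532, 0.8631, 0.2509, -0.4383]
J6: z=[0.2965, 0.4509, 0.8419] o=[0.6551, -0.1387, -0.5252] → [0.1428, -0.3763, 0.1512, 0.2965, 0.4509, 0.8419]
V = J·q̇ = [-0.1236, -0.5730, -0.6299, -1.2792, 0.3130, -0.1380]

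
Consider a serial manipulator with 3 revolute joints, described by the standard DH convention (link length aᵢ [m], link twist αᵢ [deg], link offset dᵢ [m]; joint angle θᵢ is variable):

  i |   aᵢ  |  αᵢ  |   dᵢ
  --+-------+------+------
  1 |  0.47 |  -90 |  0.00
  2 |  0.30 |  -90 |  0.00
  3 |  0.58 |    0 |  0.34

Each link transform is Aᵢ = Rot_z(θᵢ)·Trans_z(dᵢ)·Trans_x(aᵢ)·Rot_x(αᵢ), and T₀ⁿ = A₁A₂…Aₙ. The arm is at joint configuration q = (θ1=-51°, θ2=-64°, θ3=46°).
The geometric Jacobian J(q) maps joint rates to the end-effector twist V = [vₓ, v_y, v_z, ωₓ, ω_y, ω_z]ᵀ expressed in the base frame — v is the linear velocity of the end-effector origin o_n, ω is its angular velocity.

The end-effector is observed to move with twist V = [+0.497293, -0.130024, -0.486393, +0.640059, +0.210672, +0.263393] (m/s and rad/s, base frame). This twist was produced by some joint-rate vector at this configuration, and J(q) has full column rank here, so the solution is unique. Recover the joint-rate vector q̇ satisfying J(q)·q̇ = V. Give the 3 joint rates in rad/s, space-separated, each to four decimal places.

o_n = [0.3578, -1.1048, 0.4827]
J₁: ẑ×o_n = [1.1048, 0.3578, -0.0000], ω = ẑ
J2: z=[0.7771, 0.6293, 0.0000] o=[0.2958, -0.3653, 0.0000] → [0.3038, -0.3751, -0.6137, 0.7771, 0.6293, 0.0000]
J3: z=[0.5656, -0.6985, -0.4384] o=[0.3785, -0.4675, 0.2696] → [-0.4282, -0.1114, -0.3750, 0.5656, -0.6985, -0.4384]
q̇ = J⁺·V = [0.3800, 0.6300, 0.2660]

0.3800 0.6300 0.2660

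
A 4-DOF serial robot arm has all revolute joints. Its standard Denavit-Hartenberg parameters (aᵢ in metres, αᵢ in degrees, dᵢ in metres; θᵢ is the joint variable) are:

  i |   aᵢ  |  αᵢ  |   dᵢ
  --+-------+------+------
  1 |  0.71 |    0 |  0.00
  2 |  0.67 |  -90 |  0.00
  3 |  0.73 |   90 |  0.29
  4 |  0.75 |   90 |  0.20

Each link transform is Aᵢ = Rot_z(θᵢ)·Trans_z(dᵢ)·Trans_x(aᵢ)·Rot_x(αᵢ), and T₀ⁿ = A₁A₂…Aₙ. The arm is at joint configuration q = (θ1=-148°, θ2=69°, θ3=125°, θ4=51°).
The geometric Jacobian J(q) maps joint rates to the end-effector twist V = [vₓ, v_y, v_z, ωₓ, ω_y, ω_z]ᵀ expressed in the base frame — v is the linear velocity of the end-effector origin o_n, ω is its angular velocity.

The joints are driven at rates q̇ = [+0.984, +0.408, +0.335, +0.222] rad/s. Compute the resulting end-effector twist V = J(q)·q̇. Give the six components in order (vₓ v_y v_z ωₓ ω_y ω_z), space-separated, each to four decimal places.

o_n = [0.2823, -0.3514, -1.0993]
J₁: ẑ×o_n = [0.3514, 0.2823, -0.0000], ω = ẑ
J2: z=[0.0000, 0.0000, 1.0000] o=[-0.6021, -0.3762, 0.0000] → [-0.0248, 0.8844, 0.0000, 0.0000, 0.0000, 1.0000]
J3: z=[0.9816, 0.1908, 0.0000] o=[-0.4743, -1.0339, 0.0000] → [-0.2098, 1.0791, 0.5256, 0.9816, 0.1908, 0.0000]
J4: z=[0.1563, -0.8041, -0.5736] o=[-0.2695, -0.5676, -0.5980] → [0.5271, -0.2381, 0.4775, 0.1563, -0.8041, -0.5736]
V = J·q̇ = [0.3824, 0.9472, 0.2821, 0.3635, -0.1146, 1.2647]

0.3824 0.9472 0.2821 0.3635 -0.1146 1.2647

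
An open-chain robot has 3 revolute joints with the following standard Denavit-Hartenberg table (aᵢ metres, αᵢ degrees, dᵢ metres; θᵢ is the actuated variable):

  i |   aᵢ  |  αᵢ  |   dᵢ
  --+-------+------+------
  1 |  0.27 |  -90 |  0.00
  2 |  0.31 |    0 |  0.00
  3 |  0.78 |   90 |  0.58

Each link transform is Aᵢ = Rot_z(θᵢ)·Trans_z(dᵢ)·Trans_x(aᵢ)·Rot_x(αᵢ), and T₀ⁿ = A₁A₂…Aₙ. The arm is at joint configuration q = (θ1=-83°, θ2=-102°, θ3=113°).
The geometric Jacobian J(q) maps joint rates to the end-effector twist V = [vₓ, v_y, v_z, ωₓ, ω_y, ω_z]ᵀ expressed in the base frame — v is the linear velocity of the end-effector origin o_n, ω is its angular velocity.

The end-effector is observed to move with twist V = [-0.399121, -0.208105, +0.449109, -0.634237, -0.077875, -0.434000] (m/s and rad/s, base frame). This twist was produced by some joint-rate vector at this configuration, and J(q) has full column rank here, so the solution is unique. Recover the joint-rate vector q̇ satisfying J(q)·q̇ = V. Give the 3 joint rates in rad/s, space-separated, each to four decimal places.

o_n = [0.6940, -0.8933, 0.1544]
J₁: ẑ×o_n = [0.8933, 0.6940, -0.0000], ω = ẑ
J2: z=[0.9925, 0.1219, 0.0000] o=[0.0329, -0.2680, 0.0000] → [0.0188, -0.1532, -0.7012, 0.9925, 0.1219, 0.0000]
J3: z=[0.9925, 0.1219, 0.0000] o=[0.0250, -0.2040, 0.3032] → [-0.0181, 0.1477, -0.7657, 0.9925, 0.1219, 0.0000]
q̇ = J⁺·V = [-0.4340, -0.6230, -0.0160]

-0.4340 -0.6230 -0.0160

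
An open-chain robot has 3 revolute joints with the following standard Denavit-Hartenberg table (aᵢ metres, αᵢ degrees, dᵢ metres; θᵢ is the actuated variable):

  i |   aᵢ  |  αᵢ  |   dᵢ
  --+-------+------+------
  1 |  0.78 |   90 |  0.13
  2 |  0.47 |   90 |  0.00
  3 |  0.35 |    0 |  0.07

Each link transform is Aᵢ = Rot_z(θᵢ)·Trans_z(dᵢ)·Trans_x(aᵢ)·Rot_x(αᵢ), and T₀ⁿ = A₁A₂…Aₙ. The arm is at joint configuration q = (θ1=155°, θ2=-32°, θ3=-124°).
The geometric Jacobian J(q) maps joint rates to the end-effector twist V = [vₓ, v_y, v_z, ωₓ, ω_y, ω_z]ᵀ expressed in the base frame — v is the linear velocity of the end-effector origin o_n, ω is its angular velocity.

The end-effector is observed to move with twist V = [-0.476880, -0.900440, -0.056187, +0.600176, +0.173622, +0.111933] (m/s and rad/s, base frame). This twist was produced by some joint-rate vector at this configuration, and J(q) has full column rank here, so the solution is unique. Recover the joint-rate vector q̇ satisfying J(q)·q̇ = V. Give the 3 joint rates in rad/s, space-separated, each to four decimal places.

0.8650 0.4110 0.8880

o_n = [-1.0067, 0.1493, -0.0747]
J₁: ẑ×o_n = [-0.1493, -1.0067, 0.0000], ω = ẑ
J2: z=[0.4226, 0.9063, 0.0000] o=[-0.7069, 0.3296, 0.1300] → [-0.1855, 0.0865, 0.1955, 0.4226, 0.9063, 0.0000]
J3: z=[0.4803, -0.2240, -0.8480] o=[-1.0682, 0.4981, -0.1191] → [-0.3057, -0.0734, -0.1538, 0.4803, -0.2240, -0.8480]
q̇ = J⁺·V = [0.8650, 0.4110, 0.8880]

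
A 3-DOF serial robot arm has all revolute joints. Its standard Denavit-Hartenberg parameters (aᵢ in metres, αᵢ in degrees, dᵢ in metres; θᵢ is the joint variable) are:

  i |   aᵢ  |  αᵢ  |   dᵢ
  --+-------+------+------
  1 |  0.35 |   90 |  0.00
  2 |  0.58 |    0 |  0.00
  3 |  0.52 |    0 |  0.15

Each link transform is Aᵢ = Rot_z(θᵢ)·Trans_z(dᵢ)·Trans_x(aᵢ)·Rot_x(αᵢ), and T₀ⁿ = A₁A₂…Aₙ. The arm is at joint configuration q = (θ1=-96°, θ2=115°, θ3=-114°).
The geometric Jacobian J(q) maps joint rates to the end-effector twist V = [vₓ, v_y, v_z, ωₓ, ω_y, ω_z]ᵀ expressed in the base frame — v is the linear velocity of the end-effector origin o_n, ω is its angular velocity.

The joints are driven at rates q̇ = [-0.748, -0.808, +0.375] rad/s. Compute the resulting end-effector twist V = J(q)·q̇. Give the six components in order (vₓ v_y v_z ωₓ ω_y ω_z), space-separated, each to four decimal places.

-0.4979 -0.2659 -0.0271 0.4306 -0.0453 -0.7480

o_n = [-0.2145, -0.6057, 0.5347]
J₁: ẑ×o_n = [0.6057, -0.2145, 0.0000], ω = ẑ
J2: z=[-0.9945, 0.1045, 0.0000] o=[-0.0366, -0.3481, 0.0000] → [0.0559, 0.5318, 0.2748, -0.9945, 0.1045, 0.0000]
J3: z=[-0.9945, 0.1045, 0.0000] o=[-0.0110, -0.1043, 0.5257] → [0.0009, 0.0090, 0.5199, -0.9945, 0.1045, 0.0000]
V = J·q̇ = [-0.4979, -0.2659, -0.0271, 0.4306, -0.0453, -0.7480]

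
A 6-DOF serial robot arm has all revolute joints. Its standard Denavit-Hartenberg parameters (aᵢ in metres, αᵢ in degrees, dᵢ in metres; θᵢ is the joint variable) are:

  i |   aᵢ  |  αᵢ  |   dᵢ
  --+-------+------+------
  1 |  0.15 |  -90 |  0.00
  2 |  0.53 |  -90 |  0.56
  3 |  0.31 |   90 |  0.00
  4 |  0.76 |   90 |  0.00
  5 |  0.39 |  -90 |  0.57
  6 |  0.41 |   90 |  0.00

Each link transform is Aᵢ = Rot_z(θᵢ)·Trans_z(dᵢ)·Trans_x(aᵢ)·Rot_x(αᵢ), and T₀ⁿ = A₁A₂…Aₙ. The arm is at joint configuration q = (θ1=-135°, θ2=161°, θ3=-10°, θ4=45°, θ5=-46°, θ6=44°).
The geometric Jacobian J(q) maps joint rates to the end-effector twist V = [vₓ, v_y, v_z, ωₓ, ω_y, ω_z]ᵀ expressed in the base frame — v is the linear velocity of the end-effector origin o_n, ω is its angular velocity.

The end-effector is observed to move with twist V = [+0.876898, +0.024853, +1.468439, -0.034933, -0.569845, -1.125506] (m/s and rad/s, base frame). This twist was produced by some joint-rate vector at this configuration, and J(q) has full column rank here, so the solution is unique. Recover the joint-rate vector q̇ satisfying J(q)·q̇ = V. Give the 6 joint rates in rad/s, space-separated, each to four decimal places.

0.3330 0.5310 -0.7480 0.3340 0.5750 -0.7150

o_n = [1.5955, 1.1495, -0.0091]
J₁: ẑ×o_n = [-1.1495, 1.5955, 0.0000], ω = ẑ
J2: z=[0.7071, -0.7071, 0.0000] o=[-0.1061, -0.1061, 0.0000] → [0.0064, 0.0064, 2.0910, 0.7071, -0.7071, 0.0000]
J3: z=[0.2302, 0.2302, 0.9455] o=[0.6443, -0.1477, -0.1726] → [-1.1889, 0.8618, 0.0796, 0.2302, 0.2302, 0.9455]
J4: z=[0.5803, -0.8125, 0.0565] o=[0.8864, 0.0184, -0.2719] → [-0.2775, -0.1125, 1.2324, 0.5803, -0.8125, 0.0565]
J5: z=[0.3896, 0.2160, -0.8953] o=[1.4300, 0.4299, 0.0639] → [0.6285, -0.1197, 0.2446, 0.3896, 0.2160, -0.8953]
J6: z=[0.9175, -0.1748, 0.3571] o=[1.6830, 0.9277, -0.3426] → [-0.1375, -0.3373, 0.1882, 0.9175, -0.1748, 0.3571]
q̇ = J⁺·V = [0.3330, 0.5310, -0.7480, 0.3340, 0.5750, -0.7150]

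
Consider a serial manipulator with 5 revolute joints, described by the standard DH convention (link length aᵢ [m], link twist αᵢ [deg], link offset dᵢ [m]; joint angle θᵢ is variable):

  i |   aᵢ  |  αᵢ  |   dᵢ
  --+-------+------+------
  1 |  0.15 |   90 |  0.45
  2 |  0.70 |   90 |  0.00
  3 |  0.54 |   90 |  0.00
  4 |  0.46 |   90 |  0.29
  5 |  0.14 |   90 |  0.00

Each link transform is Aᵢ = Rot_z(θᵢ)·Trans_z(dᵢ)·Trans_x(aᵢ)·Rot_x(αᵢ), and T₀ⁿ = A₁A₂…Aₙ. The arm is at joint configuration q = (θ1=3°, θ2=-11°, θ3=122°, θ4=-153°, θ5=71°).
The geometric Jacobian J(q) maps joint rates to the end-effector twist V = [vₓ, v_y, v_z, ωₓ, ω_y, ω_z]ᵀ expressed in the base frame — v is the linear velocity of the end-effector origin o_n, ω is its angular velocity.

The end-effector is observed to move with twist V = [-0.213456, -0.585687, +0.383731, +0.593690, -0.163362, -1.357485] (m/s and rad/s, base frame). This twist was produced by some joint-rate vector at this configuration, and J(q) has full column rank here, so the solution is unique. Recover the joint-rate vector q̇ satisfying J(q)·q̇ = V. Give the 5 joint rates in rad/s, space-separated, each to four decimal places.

-0.1610 0.0320 0.4990 0.7660 0.6330

o_n = [1.2000, -0.2373, 0.4825]
J₁: ẑ×o_n = [0.2373, 1.2000, -0.0000], ω = ẑ
J2: z=[0.0523, -0.9986, 0.0000] o=[0.1498, 0.0079, 0.4500] → [-0.0324, -0.0017, 1.0360, 0.0523, -0.9986, 0.0000]
J3: z=[-0.1905, -0.0100, -0.9816] o=[0.8360, 0.0438, 0.3164] → [-0.2776, -0.3257, 0.0572, -0.1905, -0.0100, -0.9816]
J4: z=[0.8591, -0.4856, -0.1618] o=[0.5794, -0.4282, 0.3710] → [-0.0232, -0.1961, 0.4654, 0.8591, -0.4856, -0.1618]
J5: z=[0.0459, 0.3879, -0.9205] o=[1.0631, -0.2087, 0.4877] → [-0.0283, -0.1258, -0.0544, 0.0459, 0.3879, -0.9205]
q̇ = J⁺·V = [-0.1610, 0.0320, 0.4990, 0.7660, 0.6330]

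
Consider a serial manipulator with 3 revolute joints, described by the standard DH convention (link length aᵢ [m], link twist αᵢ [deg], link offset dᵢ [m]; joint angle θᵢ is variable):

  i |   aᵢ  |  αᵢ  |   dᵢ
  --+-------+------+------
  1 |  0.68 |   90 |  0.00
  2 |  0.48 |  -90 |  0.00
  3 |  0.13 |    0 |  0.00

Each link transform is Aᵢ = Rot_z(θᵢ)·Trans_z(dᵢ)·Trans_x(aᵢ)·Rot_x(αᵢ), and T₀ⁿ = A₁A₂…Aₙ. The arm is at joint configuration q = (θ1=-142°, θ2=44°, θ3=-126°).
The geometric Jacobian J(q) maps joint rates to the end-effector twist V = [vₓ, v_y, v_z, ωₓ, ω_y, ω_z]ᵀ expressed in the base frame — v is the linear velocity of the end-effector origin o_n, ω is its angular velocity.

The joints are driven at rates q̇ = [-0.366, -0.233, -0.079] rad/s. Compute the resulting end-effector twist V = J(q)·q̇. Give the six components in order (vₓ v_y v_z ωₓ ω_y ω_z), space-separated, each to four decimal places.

o_n = [-0.8294, -0.5145, 0.2804]
J₁: ẑ×o_n = [0.5145, -0.8294, 0.0000], ω = ẑ
J2: z=[-0.6157, 0.7880, 0.0000] o=[-0.5358, -0.4186, 0.0000] → [0.2209, 0.1726, 0.2903, -0.6157, 0.7880, 0.0000]
J3: z=[0.5474, 0.4277, 0.7193] o=[-0.8079, -0.6312, 0.3334] → [-0.1067, 0.0136, 0.0731, 0.5474, 0.4277, 0.7193]
V = J·q̇ = [-0.2314, 0.2623, -0.0734, 0.1002, -0.2174, -0.4228]

-0.2314 0.2623 -0.0734 0.1002 -0.2174 -0.4228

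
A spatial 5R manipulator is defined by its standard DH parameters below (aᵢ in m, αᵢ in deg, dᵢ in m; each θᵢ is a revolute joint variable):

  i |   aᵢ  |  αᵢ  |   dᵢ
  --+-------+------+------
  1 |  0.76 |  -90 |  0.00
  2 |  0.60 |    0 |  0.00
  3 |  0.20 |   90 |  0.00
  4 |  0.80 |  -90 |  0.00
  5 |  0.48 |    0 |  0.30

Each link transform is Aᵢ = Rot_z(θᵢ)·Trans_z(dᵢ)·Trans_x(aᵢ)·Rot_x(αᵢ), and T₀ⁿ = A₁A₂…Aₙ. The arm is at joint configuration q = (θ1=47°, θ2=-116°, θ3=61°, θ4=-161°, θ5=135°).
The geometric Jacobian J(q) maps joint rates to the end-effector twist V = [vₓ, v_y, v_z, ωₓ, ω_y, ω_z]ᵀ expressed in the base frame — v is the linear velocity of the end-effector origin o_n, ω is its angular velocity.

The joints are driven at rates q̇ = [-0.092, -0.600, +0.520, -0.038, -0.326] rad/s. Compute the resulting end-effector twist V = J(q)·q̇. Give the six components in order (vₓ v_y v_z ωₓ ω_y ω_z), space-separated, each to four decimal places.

o_n = [0.7918, 0.2133, 0.2317]
J₁: ẑ×o_n = [-0.2133, 0.7918, 0.0000], ω = ẑ
J2: z=[-0.7314, 0.6820, 0.0000] o=[0.5183, 0.5558, 0.0000] → [0.1580, 0.1695, 0.0640, -0.7314, 0.6820, 0.0000]
J3: z=[-0.7314, 0.6820, 0.0000] o=[0.3389, 0.3635, 0.5393] → [-0.2098, -0.2249, -0.1990, -0.7314, 0.6820, 0.0000]
J4: z=[-0.5587, -0.5991, 0.5736] o=[0.4172, 0.4474, 0.7031] → [0.4167, -0.0485, 0.3552, -0.5587, -0.5991, 0.5736]
J5: z=[0.8189, -0.5083, 0.2667] o=[0.3118, -0.0476, 0.0835] → [-0.1449, 0.0066, 0.4576, 0.8189, -0.5083, 0.2667]
V = J·q̇ = [-0.1529, -0.2918, -0.3046, -0.1872, 0.1339, -0.2007]

-0.1529 -0.2918 -0.3046 -0.1872 0.1339 -0.2007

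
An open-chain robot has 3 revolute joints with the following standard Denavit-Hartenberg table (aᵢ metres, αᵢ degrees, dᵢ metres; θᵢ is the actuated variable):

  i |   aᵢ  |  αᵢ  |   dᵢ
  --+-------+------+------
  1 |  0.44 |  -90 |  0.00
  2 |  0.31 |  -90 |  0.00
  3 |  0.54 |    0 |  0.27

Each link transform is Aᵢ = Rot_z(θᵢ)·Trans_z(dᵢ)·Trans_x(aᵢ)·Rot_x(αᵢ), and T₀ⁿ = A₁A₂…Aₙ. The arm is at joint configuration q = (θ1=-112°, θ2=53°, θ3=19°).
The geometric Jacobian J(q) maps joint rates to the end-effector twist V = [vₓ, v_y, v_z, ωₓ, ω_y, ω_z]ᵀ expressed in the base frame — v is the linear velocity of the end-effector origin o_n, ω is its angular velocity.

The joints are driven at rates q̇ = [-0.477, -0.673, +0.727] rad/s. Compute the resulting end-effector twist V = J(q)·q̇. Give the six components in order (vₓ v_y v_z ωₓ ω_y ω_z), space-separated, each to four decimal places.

-0.8078 -0.0939 0.2893 -0.4065 0.7904 -0.9145

o_n = [-0.4320, -0.6001, -0.8178]
J₁: ẑ×o_n = [0.6001, -0.4320, 0.0000], ω = ẑ
J2: z=[0.9272, -0.3746, 0.0000] o=[-0.1648, -0.4080, 0.0000] → [0.3064, 0.7583, -0.2782, 0.9272, -0.3746, 0.0000]
J3: z=[0.2992, 0.7405, -0.6018] o=[-0.2347, -0.5809, -0.2476] → [-0.4338, 0.2894, 0.1404, 0.2992, 0.7405, -0.6018]
V = J·q̇ = [-0.8078, -0.0939, 0.2893, -0.4065, 0.7904, -0.9145]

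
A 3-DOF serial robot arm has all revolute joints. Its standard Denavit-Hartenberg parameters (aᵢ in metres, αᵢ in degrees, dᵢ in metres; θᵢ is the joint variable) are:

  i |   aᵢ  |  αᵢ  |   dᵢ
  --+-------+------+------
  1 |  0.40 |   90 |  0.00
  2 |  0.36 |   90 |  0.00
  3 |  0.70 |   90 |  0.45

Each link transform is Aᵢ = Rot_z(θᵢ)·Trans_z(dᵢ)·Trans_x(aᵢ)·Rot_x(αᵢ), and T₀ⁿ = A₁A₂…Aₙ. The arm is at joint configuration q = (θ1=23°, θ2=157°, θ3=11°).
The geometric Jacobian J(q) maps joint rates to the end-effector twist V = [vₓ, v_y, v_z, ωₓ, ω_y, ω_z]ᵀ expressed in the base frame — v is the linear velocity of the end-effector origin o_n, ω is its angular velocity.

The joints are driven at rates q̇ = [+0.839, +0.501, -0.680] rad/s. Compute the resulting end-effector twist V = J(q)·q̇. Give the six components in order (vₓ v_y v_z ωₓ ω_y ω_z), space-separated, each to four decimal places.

o_n = [-0.3050, -0.2746, 0.8234]
J₁: ẑ×o_n = [0.2746, -0.3050, 0.0000], ω = ẑ
J2: z=[0.3907, -0.9205, 0.0000] o=[0.3682, 0.1563, 0.0000] → [-0.7579, -0.3217, -0.7881, 0.3907, -0.9205, 0.0000]
J3: z=[0.3597, 0.1527, 0.9205] o=[0.0632, 0.0268, 0.1407] → [0.3817, -0.5845, -0.0522, 0.3597, 0.1527, 0.9205]
V = J·q̇ = [-0.4089, -0.0197, -0.3593, -0.0488, -0.5650, 0.2131]

-0.4089 -0.0197 -0.3593 -0.0488 -0.5650 0.2131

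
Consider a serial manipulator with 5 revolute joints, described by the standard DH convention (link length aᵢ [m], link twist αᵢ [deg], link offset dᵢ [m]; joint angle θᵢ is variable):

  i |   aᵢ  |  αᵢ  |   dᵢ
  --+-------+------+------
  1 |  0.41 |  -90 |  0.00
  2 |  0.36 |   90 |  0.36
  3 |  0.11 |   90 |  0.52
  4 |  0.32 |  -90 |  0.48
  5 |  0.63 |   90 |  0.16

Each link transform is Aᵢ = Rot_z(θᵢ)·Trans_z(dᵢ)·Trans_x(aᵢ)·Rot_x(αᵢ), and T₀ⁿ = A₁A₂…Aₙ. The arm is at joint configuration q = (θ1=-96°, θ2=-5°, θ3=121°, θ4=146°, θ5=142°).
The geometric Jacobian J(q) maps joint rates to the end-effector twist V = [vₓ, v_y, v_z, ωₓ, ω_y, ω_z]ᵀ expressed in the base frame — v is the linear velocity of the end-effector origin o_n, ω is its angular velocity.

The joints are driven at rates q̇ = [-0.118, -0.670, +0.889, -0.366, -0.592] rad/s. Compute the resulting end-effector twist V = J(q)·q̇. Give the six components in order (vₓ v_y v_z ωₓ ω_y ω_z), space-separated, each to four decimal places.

o_n = [0.4704, -0.7901, 0.3184]
J₁: ẑ×o_n = [0.7901, 0.4704, -0.0000], ω = ẑ
J2: z=[0.9945, -0.1045, 0.0000] o=[-0.0429, -0.4078, 0.0000] → [-0.0333, -0.3166, -0.3266, 0.9945, -0.1045, 0.0000]
J3: z=[0.0091, 0.0867, 0.9962] o=[0.2777, -0.8020, 0.0314] → [0.0129, 0.1894, -0.0166, 0.0091, 0.0867, 0.9962]
J4: z=[0.4230, -0.9031, 0.0747] o=[0.3821, -0.7107, 0.5445] → [0.2101, 0.1022, 0.0462, 0.4230, -0.9031, 0.0747]
J5: z=[-0.5142, -0.3071, -0.8008] o=[0.3464, -1.2403, 0.7705] → [0.4994, -0.3319, -0.1934, -0.5142, -0.3071, -0.8008]
V = J·q̇ = [-0.4320, 0.4840, 0.3016, -0.5086, 0.6594, 1.2143]

-0.4320 0.4840 0.3016 -0.5086 0.6594 1.2143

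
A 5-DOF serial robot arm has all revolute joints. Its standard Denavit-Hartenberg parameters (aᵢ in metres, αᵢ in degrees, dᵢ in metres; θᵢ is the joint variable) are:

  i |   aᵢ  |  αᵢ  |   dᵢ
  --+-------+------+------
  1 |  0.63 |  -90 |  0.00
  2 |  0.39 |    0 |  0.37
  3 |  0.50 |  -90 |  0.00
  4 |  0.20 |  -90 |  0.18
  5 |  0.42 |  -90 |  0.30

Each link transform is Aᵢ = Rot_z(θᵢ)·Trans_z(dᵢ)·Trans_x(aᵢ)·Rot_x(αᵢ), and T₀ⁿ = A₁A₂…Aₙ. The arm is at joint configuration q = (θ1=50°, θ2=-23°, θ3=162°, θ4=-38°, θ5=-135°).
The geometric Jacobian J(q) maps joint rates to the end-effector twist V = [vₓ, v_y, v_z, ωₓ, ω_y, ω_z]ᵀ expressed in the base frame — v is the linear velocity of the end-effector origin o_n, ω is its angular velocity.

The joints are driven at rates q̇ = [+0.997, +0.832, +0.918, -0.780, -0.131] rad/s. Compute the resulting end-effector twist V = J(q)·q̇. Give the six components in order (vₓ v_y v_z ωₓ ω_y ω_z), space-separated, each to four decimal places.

-0.3027 0.0700 0.8915 -1.0516 1.6299 0.4612

o_n = [0.0829, 0.2137, 0.1133]
J₁: ẑ×o_n = [-0.2137, 0.0829, 0.0000], ω = ẑ
J2: z=[-0.7660, 0.6428, 0.0000] o=[0.4050, 0.4826, 0.0000] → [0.0728, 0.0868, 0.4130, -0.7660, 0.6428, 0.0000]
J3: z=[-0.7660, 0.6428, 0.0000] o=[0.3523, 0.9954, 0.1524] → [-0.0251, -0.0299, 0.7720, -0.7660, 0.6428, 0.0000]
J4: z=[-0.4217, -0.5026, 0.7547] o=[0.1097, 0.7064, -0.1756] → [0.2266, 0.1016, 0.1943, -0.4217, -0.5026, 0.7547]
J5: z=[0.3050, -0.8625, -0.4039] o=[-0.1370, 0.6039, -0.1432] → [-0.3788, -0.1670, 0.0706, 0.3050, -0.8625, -0.4039]
V = J·q̇ = [-0.3027, 0.0700, 0.8915, -1.0516, 1.6299, 0.4612]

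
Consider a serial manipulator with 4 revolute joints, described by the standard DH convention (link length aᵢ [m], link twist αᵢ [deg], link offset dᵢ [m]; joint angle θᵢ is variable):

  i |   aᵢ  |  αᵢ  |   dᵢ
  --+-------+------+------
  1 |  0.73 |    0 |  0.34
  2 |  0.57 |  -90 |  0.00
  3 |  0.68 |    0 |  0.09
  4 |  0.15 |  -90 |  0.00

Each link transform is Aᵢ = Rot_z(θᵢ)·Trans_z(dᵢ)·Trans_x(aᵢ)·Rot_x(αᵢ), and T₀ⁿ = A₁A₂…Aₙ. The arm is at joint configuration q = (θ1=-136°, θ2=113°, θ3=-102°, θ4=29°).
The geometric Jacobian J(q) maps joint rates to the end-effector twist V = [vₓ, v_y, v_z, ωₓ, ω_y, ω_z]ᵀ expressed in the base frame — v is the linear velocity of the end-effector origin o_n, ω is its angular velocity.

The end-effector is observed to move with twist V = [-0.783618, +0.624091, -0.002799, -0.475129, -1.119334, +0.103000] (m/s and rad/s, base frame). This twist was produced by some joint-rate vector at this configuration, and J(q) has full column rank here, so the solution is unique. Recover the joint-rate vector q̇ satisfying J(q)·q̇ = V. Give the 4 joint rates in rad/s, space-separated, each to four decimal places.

o_n = [-0.0550, -0.6089, 1.1486]
J₁: ẑ×o_n = [0.6089, -0.0550, 0.0000], ω = ẑ
J2: z=[0.0000, 0.0000, 1.0000] o=[-0.5251, -0.5071, 0.3400] → [0.1018, 0.4701, -0.0000, 0.0000, 0.0000, 1.0000]
J3: z=[0.3907, 0.9205, 0.0000] o=[-0.0004, -0.7298, 0.3400] → [0.7443, -0.3159, 0.0975, 0.3907, 0.9205, 0.0000]
J4: z=[0.3907, 0.9205, 0.0000] o=[-0.0954, -0.5917, 1.0051] → [0.1320, -0.0560, -0.0439, 0.3907, 0.9205, 0.0000]
q̇ = J⁺·V = [-0.7700, 0.8730, -0.3970, -0.8190]

-0.7700 0.8730 -0.3970 -0.8190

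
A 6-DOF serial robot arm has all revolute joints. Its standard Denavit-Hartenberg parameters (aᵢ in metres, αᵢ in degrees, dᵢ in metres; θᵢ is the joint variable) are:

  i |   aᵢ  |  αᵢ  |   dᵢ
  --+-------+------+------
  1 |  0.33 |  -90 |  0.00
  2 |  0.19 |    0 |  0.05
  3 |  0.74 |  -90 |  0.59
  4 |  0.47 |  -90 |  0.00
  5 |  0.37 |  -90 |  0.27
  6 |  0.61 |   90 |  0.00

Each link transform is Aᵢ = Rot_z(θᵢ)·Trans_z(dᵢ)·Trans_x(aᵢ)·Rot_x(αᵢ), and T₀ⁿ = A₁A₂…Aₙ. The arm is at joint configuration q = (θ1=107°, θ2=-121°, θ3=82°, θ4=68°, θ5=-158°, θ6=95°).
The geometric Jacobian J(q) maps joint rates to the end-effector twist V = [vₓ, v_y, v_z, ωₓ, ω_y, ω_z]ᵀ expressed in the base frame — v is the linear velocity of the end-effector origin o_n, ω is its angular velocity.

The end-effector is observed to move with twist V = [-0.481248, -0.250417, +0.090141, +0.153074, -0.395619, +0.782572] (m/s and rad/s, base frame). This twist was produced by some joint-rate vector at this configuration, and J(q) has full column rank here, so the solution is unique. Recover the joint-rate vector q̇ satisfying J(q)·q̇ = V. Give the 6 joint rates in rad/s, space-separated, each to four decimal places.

o_n = [-0.9207, 0.9488, 0.7749]
J₁: ẑ×o_n = [-0.9488, -0.9207, 0.0000], ω = ẑ
J2: z=[-0.9563, -0.2924, 0.0000] o=[-0.0965, 0.3156, 0.0000] → [-0.2266, 0.7410, -0.8465, -0.9563, -0.2924, 0.0000]
J3: z=[-0.9563, -0.2924, 0.0000] o=[-0.1157, 0.2074, 0.1629] → [-0.1789, 0.5853, -0.9444, -0.9563, -0.2924, 0.0000]
J4: z=[-0.1840, 0.6018, -0.7771] o=[-0.8480, 0.5848, 0.6286] → [0.3709, 0.0834, -0.0232, -0.1840, 0.6018, -0.7771]
J5: z=[0.5689, -0.5795, -0.5835] o=[-0.4713, 0.8431, 0.7394] → [0.0411, 0.2420, -0.2003, 0.5689, -0.5795, -0.5835]
J6: z=[0.1297, 0.7638, -0.6322] o=[-0.6182, 0.5815, 0.3932] → [0.5238, 0.1418, 0.2787, 0.1297, 0.7638, -0.6322]
q̇ = J⁺·V = [0.2230, 0.3020, -0.3470, -0.6900, -0.0270, -0.0120]

0.2230 0.3020 -0.3470 -0.6900 -0.0270 -0.0120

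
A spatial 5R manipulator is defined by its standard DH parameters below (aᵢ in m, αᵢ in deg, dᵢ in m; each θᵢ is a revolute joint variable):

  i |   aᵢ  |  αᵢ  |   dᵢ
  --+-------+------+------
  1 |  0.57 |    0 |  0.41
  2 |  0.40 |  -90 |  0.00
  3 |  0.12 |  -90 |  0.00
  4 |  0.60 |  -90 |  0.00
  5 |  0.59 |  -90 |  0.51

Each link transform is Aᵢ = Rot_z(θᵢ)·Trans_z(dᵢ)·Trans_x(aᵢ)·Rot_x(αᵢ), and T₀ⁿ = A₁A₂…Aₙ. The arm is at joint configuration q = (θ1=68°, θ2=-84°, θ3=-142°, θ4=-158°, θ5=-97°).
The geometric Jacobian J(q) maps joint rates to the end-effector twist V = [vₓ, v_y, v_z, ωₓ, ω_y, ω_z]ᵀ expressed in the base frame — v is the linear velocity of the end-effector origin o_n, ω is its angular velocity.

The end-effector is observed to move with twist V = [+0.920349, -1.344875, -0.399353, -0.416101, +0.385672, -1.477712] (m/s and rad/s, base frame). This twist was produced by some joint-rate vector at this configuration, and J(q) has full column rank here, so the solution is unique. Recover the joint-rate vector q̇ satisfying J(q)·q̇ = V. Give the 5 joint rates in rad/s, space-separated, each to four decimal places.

-0.2130 -0.7250 0.0910 -0.7370 0.1780

o_n = [1.2647, 0.9248, 0.7615]
J₁: ẑ×o_n = [-0.9248, 1.2647, 0.0000], ω = ẑ
J2: z=[0.0000, 0.0000, 1.0000] o=[0.2135, 0.5285, 0.4100] → [-0.3963, 1.0512, 0.0000, 0.0000, 0.0000, 1.0000]
J3: z=[0.2756, 0.9613, 0.0000] o=[0.5980, 0.4182, 0.4100] → [0.3379, -0.0969, -0.5013, 0.2756, 0.9613, 0.0000]
J4: z=[0.5918, -0.1697, 0.7880] o=[0.5071, 0.4443, 0.4839] → [-0.4257, 0.4327, 0.4129, 0.5918, -0.1697, 0.7880]
J5: z=[-0.0282, 0.9726, 0.2306] o=[0.9905, 0.5395, 0.1414] → [0.5143, 0.0807, -0.2776, -0.0282, 0.9726, 0.2306]
q̇ = J⁺·V = [-0.2130, -0.7250, 0.0910, -0.7370, 0.1780]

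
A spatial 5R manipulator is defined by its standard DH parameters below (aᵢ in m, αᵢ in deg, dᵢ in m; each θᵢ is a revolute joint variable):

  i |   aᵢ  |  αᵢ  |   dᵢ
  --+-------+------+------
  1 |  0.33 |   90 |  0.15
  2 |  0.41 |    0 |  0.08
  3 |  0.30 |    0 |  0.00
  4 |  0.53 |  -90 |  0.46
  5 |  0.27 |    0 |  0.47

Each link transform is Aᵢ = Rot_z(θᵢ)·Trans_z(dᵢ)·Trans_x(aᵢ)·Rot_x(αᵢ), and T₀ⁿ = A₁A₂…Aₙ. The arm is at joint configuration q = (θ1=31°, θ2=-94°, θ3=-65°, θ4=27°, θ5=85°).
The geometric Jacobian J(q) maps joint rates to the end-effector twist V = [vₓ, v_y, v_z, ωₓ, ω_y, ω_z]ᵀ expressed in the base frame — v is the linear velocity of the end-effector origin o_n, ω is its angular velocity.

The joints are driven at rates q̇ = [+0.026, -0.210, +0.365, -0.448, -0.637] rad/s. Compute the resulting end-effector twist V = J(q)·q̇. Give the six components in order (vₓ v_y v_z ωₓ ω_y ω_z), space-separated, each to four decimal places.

o_n = [0.1398, -0.2322, -1.0924]
J₁: ẑ×o_n = [0.2322, 0.1398, -0.0000], ω = ẑ
J2: z=[0.5150, -0.8572, 0.0000] o=[0.2829, 0.1700, 0.1500] → [1.0649, 0.6399, -0.3298, 0.5150, -0.8572, 0.0000]
J3: z=[0.5150, -0.8572, 0.0000] o=[0.2996, 0.0867, -0.2590] → [0.7143, 0.4292, -0.3012, 0.5150, -0.8572, 0.0000]
J4: z=[0.5150, -0.8572, 0.0000] o=[0.0595, -0.0576, -0.3665] → [0.6222, 0.3738, -0.0211, 0.5150, -0.8572, 0.0000]
J5: z=[0.6370, 0.3827, -0.6691] o=[-0.0076, -0.6345, -0.7604] → [0.1422, 0.1129, 0.1999, 0.6370, 0.3827, -0.6691]
V = J·q̇ = [-0.3261, -0.2135, -0.1585, -0.5567, 0.0073, 0.4522]

-0.3261 -0.2135 -0.1585 -0.5567 0.0073 0.4522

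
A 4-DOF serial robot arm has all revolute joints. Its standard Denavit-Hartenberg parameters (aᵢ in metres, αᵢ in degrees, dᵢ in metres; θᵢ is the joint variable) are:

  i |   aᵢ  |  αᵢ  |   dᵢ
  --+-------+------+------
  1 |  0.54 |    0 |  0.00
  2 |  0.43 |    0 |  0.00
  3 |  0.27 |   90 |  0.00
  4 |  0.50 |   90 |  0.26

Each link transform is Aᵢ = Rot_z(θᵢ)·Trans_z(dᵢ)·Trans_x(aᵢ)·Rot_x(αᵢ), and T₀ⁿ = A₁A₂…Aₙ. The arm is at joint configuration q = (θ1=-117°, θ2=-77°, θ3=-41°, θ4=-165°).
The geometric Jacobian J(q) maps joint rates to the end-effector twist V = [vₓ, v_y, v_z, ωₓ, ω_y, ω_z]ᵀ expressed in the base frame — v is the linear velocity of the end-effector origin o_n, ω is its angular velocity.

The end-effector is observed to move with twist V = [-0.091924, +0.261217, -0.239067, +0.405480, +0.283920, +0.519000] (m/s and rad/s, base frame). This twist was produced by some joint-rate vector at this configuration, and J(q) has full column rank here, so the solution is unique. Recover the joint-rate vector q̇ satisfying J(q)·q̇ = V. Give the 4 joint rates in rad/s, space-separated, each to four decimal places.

-0.1420 0.1420 0.5190 0.4950

o_n = [-0.3273, -0.4024, -0.1294]
J₁: ẑ×o_n = [0.4024, -0.3273, 0.0000], ω = ẑ
J2: z=[0.0000, 0.0000, 1.0000] o=[-0.2452, -0.4811, 0.0000] → [-0.0787, -0.0821, 0.0000, 0.0000, 0.0000, 1.0000]
J3: z=[0.0000, 0.0000, 1.0000] o=[-0.6624, -0.3771, 0.0000] → [0.0253, 0.3351, -0.0000, 0.0000, 0.0000, 1.0000]
J4: z=[0.8192, 0.5736, 0.0000] o=[-0.8172, -0.1559, 0.0000] → [-0.0742, 0.1060, -0.4830, 0.8192, 0.5736, 0.0000]
q̇ = J⁺·V = [-0.1420, 0.1420, 0.5190, 0.4950]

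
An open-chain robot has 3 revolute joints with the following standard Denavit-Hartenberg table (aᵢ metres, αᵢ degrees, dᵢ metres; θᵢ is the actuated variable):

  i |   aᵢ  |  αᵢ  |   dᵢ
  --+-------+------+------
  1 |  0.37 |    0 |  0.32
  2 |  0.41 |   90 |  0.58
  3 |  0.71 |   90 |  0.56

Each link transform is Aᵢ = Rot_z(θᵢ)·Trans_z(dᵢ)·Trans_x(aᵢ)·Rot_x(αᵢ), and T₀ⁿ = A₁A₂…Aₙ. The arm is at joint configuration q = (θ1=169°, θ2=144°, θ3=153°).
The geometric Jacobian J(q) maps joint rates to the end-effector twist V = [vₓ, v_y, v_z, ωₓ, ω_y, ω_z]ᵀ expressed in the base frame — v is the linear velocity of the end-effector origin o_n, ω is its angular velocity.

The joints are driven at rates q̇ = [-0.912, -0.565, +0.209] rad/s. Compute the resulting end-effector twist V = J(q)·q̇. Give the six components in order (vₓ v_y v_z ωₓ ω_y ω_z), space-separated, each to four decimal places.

-0.3052 1.2097 -0.1322 -0.1529 -0.1425 -1.4770

o_n = [-0.9246, -0.1485, 1.2223]
J₁: ẑ×o_n = [0.1485, -0.9246, 0.0000], ω = ẑ
J2: z=[0.0000, 0.0000, 1.0000] o=[-0.3632, 0.0706, 0.3200] → [0.2191, -0.5614, 0.0000, 0.0000, 0.0000, 1.0000]
J3: z=[-0.7314, -0.6820, 0.0000] o=[-0.0836, -0.2293, 0.9000] → [-0.2198, 0.2357, -0.6326, -0.7314, -0.6820, 0.0000]
V = J·q̇ = [-0.3052, 1.2097, -0.1322, -0.1529, -0.1425, -1.4770]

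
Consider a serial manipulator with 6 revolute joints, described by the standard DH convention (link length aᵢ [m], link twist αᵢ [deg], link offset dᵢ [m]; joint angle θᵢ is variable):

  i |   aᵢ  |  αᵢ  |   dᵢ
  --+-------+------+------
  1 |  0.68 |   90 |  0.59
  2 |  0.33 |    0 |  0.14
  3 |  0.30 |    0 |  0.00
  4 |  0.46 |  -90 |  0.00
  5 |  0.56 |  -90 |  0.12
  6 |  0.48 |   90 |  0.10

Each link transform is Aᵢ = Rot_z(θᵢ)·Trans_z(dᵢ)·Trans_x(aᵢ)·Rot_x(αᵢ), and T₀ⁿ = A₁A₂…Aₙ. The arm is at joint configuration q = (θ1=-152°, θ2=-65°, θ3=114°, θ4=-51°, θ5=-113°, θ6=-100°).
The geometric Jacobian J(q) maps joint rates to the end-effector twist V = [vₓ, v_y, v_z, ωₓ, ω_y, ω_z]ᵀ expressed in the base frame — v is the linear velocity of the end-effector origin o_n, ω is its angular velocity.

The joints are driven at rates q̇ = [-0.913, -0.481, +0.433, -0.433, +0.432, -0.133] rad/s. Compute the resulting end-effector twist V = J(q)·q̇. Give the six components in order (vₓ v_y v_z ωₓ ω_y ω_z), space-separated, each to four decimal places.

o_n = [-1.5284, -0.1129, 1.0969]
J₁: ẑ×o_n = [0.1129, -1.5284, 0.0000], ω = ẑ
J2: z=[-0.4695, 0.8829, 0.0000] o=[-0.6004, -0.3192, 0.5900] → [0.4476, 0.2380, 0.7226, -0.4695, 0.8829, 0.0000]
J3: z=[-0.4695, 0.8829, 0.0000] o=[-0.7893, -0.2611, 0.2909] → [0.7116, 0.3784, 0.5831, -0.4695, 0.8829, 0.0000]
J4: z=[-0.4695, 0.8829, 0.0000] o=[-0.9630, -0.3535, 0.5173] → [0.5117, 0.2721, 0.3863, -0.4695, 0.8829, 0.0000]
J5: z=[-0.0308, -0.0164, 0.9994] o=[-1.3690, -0.5693, 0.5013] → [-0.4659, -0.1410, -0.0167, -0.0308, -0.0164, 0.9994]
J6: z=[-0.9957, -0.0869, -0.0321] o=[-1.4216, -0.0135, 0.6288] → [-0.0439, 0.4695, 0.0897, -0.9957, -0.0869, -0.0321]
V = J·q̇ = [-0.4273, 1.2037, -0.2815, 0.3449, -0.4202, -0.4770]

-0.4273 1.2037 -0.2815 0.3449 -0.4202 -0.4770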